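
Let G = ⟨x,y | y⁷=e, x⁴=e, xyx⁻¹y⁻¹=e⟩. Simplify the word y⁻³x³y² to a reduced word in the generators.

Multiply left to right, reducing at each step:
  (y⁴) · x³ = x³y⁴
  (x³y⁴) · y² = x³y⁶

Answer: x³y⁶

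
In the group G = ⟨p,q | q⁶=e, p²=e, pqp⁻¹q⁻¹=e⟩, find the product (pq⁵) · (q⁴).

Compute (pq⁵) · (q⁴) by multiplying left to right and reducing via the relations at each step:
  (pq⁵) · q⁴ = pq³

Answer: pq³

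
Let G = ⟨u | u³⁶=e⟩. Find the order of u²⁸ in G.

Compute successive powers until reaching e:
  (u²⁸)¹ = u²⁸, (u²⁸)² = u²⁰, (u²⁸)³ = u¹², (u²⁸)⁴ = u⁴, (u²⁸)⁵ = u³², (u²⁸)⁶ = u²⁴, (u²⁸)⁷ = u¹⁶, (u²⁸)⁸ = u⁸, (u²⁸)⁹ = e.
The smallest positive k with (u²⁸)ᵏ = e is 9.

Answer: 9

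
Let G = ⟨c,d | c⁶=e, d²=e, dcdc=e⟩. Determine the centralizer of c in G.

⟨c⟩ ⊆ C_G(c) since powers of c commute with c; so |C_G(c)| ≥ |⟨c⟩| = 6.
By orbit–stabilizer, |C_G(c)| = |G| / |conj. class of c| = 12 / 2 = 6.
The 6 elements commuting with c are {e, c, c², c³, c⁴, c⁵}.

Answer: {e, c, c², c³, c⁴, c⁵}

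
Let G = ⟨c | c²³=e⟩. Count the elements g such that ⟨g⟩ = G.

G is cyclic of order 23. An element generates G iff its order is 23, and a cyclic group of order 23 has exactly φ(23) = 22 such elements.

Answer: 22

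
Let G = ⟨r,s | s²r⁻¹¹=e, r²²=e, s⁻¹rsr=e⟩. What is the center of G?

An element z ∈ Z(G) iff z commutes with every generator.
For example r¹¹ is central: (r¹¹)·r = r¹² = r·(r¹¹); (r¹¹)·s = s⁻¹ = s·(r¹¹).
Whereas r ∉ Z(G) since r·s = rs ≠ r¹⁰s⁻¹ = s·r.
Checking each of the 44 elements this way gives Z(G) = {e, r¹¹}, of order 2.

Answer: {e, r¹¹}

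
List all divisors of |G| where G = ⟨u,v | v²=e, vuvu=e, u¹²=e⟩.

|G| = 24 = 2³ · 3. By Lagrange's theorem the order of any subgroup divides 24; the divisors of 24 are 1, 2, 3, 4, 6, 8, 12, 24.

Answer: 1, 2, 3, 4, 6, 8, 12, 24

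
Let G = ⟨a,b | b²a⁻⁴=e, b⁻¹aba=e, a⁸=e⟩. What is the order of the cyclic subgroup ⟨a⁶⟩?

|⟨a⁶⟩| equals the order of a⁶. Compute successive powers until reaching e:
  (a⁶)¹ = a⁶, (a⁶)² = a⁴, (a⁶)³ = a², (a⁶)⁴ = e.
The smallest positive k with (a⁶)ᵏ = e is 4, so |⟨a⁶⟩| = 4.

Answer: 4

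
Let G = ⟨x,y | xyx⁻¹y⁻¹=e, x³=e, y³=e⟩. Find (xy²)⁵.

Compute successive powers of (xy²), reducing at each step:
  (xy²)²: (xy²) · x = x²y²;   (x²y²) · y² = x²y
  (xy²)³: (x²y) · x = y;   y · y² = e
  (xy²)⁴: e · x = x;   x · y² = xy²
  (xy²)⁵: (xy²) · x = x²y²;   (x²y²) · y² = x²y

Answer: x²y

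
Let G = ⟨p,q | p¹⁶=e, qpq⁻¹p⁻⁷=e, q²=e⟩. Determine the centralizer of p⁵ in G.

⟨p⁵⟩ ⊆ C_G(p⁵) since powers of p⁵ commute with p⁵; so |C_G(p⁵)| ≥ |⟨p⁵⟩| = 16.
By orbit–stabilizer, |C_G(p⁵)| = |G| / |conj. class of p⁵| = 32 / 2 = 16.
The 16 elements commuting with p⁵ are {e, p, p², p³, p⁴, p⁵, p⁶, p⁷, p⁸, p⁹, p¹⁰, p¹¹, p¹², p¹³, p¹⁴, p¹⁵}.

Answer: {e, p, p², p³, p⁴, p⁵, p⁶, p⁷, p⁸, p⁹, p¹⁰, p¹¹, p¹², p¹³, p¹⁴, p¹⁵}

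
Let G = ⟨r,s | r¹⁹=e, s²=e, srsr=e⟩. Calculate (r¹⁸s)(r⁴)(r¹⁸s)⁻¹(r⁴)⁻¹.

[(r¹⁸s), (r⁴)] = (r¹⁸s)·(r⁴)·(r¹⁸s)⁻¹·(r⁴)⁻¹.
  (r¹⁸s) · (r⁴) = r¹⁴s
  (r¹⁴s) · (r¹⁸s) = r¹⁵
  (r¹⁵) · (r¹⁵) = r¹¹

Answer: r¹¹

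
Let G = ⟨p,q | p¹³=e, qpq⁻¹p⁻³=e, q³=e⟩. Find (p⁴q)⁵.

Compute successive powers of (p⁴q), reducing at each step:
  (p⁴q)²: (p⁴q) · p⁴ = p³q;   (p³q) · q = p³q²
  (p⁴q)³: (p³q²) · p⁴ = q²;   (q²) · q = e
  (p⁴q)⁴: e · p⁴ = p⁴;   (p⁴) · q = p⁴q
  (p⁴q)⁵: (p⁴q) · p⁴ = p³q;   (p³q) · q = p³q²

Answer: p³q²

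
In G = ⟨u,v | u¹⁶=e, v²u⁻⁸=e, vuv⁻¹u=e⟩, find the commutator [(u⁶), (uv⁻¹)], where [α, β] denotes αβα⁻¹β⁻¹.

[(u⁶), (uv⁻¹)] = (u⁶)·(uv⁻¹)·(u⁶)⁻¹·(uv⁻¹)⁻¹.
  (u⁶) · (uv⁻¹) = u⁷v⁻¹
  (u⁷v⁻¹) · (u¹⁰) = u⁵v
  (u⁵v) · (uv) = u¹²

Answer: u¹²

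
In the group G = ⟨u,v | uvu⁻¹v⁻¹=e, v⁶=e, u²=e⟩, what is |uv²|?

Compute successive powers until reaching e:
  (uv²)¹ = uv², (uv²)² = v⁴, (uv²)³ = u, (uv²)⁴ = v², (uv²)⁵ = uv⁴, (uv²)⁶ = e.
The smallest positive k with (uv²)ᵏ = e is 6.

Answer: 6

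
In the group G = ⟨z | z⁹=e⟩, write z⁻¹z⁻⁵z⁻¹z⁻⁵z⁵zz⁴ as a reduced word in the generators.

Multiply left to right, reducing at each step:
  (z⁸) · z⁻⁵ = z³
  (z³) · z⁻¹ = z²
  (z²) · z⁻⁵ = z⁶
  (z⁶) · z⁵ = z²
  (z²) · z = z³
  (z³) · z⁴ = z⁷

Answer: z⁷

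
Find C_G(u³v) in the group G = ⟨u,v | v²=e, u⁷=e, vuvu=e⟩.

⟨u³v⟩ ⊆ C_G(u³v) since powers of u³v commute with u³v; so |C_G(u³v)| ≥ |⟨u³v⟩| = 2.
By orbit–stabilizer, |C_G(u³v)| = |G| / |conj. class of u³v| = 14 / 7 = 2.
The 2 elements commuting with u³v are {e, u³v}.

Answer: {e, u³v}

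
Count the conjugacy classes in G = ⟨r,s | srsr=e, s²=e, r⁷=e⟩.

The conjugacy classes (representative and size) are:
  [e] (size 1), [r⁶] (size 2), [r⁵] (size 2), [r⁴] (size 2), [rs] (size 7).
Class equation: 1 + 2 + 2 + 2 + 7 = 14 = |G|. So G has 5 conjugacy classes.

Answer: 5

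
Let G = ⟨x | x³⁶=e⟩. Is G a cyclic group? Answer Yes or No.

|G| = 36. The element x has order 36 (its powers give 36 distinct elements), so ⟨x⟩ = G and G is cyclic.

Answer: Yes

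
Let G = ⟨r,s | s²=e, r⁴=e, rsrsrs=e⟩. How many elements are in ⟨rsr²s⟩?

|⟨rsr²s⟩| equals the order of rsr²s. Compute successive powers until reaching e:
  (rsr²s)¹ = rsr²s, (rsr²s)² = e.
The smallest positive k with (rsr²s)ᵏ = e is 2, so |⟨rsr²s⟩| = 2.

Answer: 2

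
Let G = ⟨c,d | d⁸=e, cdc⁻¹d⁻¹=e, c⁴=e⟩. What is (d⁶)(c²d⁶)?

Compute (d⁶) · (c²d⁶) by multiplying left to right and reducing via the relations at each step:
  (d⁶) · c² = c²d⁶
  (c²d⁶) · d⁶ = c²d⁴

Answer: c²d⁴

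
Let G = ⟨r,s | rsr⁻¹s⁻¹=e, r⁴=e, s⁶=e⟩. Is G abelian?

Each pair of generators commutes: r·s = rs = s·r. Since the generators pairwise commute, every element of G commutes with every other, so G is abelian.

Answer: Yes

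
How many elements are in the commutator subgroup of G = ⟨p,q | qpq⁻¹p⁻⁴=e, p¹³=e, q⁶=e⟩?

G' = [G, G] is generated by all commutators. The generator-pair commutators are: [p, q] = p¹⁰.
The subgroup they normally generate is {e, p, p², p³, p⁴, p⁵, p⁶, p⁷, p⁸, p⁹, p¹⁰, p¹¹, p¹²}, of order 13.
Check: |G/G'| = 78/13 = 6 is the order of the abelianisation.

Answer: 13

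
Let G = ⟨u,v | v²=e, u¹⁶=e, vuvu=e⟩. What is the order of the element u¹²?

Compute successive powers until reaching e:
  (u¹²)¹ = u¹², (u¹²)² = u⁸, (u¹²)³ = u⁴, (u¹²)⁴ = e.
The smallest positive k with (u¹²)ᵏ = e is 4.

Answer: 4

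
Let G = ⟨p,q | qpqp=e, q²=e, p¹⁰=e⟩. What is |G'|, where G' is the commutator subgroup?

G' = [G, G] is generated by all commutators. The generator-pair commutators are: [p, q] = p².
The subgroup they normally generate is {e, p², p⁴, p⁶, p⁸}, of order 5.
Check: |G/G'| = 20/5 = 4 is the order of the abelianisation.

Answer: 5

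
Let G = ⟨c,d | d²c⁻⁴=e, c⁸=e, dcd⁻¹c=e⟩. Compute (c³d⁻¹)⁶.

Compute successive powers of (c³d⁻¹), reducing at each step:
  (c³d⁻¹)²: (c³d⁻¹) · c³ = d⁻¹;   (d⁻¹) · d⁻¹ = c⁴
  (c³d⁻¹)³: (c⁴) · c³ = c⁷;   (c⁷) · d⁻¹ = c³d
  (c³d⁻¹)⁴: (c³d) · c³ = d;   d · d⁻¹ = e
  (c³d⁻¹)⁵: e · c³ = c³;   (c³) · d⁻¹ = c³d⁻¹
  (c³d⁻¹)⁶: (c³d⁻¹) · c³ = d⁻¹;   (d⁻¹) · d⁻¹ = c⁴

Answer: c⁴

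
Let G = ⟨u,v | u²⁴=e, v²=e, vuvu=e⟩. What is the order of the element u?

Compute successive powers until reaching e:
  u¹ = u, u² = u², u³ = u³, u⁴ = u⁴, u⁵ = u⁵, u⁶ = u⁶, u⁷ = u⁷, u⁸ = u⁸, u⁹ = u⁹, u¹⁰ = u¹⁰, u¹¹ = u¹¹, u¹² = u¹², u¹³ = u¹³, u¹⁴ = u¹⁴, u¹⁵ = u¹⁵, u¹⁶ = u¹⁶, u¹⁷ = u¹⁷, u¹⁸ = u¹⁸, u¹⁹ = u¹⁹, u²⁰ = u²⁰, u²¹ = u²¹, u²² = u²², u²³ = u²³, u²⁴ = e.
The smallest positive k with uᵏ = e is 24.

Answer: 24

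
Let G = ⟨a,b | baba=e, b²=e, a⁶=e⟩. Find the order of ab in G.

Compute successive powers until reaching e:
  (ab)¹ = ab, (ab)² = e.
The smallest positive k with (ab)ᵏ = e is 2.

Answer: 2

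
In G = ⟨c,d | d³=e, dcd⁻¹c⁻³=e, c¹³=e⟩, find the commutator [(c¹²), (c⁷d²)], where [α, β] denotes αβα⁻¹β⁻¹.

[(c¹²), (c⁷d²)] = (c¹²)·(c⁷d²)·(c¹²)⁻¹·(c⁷d²)⁻¹.
  (c¹²) · (c⁷d²) = c⁶d²
  (c⁶d²) · c = c²d²
  (c²d²) · (c⁵d) = c⁸

Answer: c⁸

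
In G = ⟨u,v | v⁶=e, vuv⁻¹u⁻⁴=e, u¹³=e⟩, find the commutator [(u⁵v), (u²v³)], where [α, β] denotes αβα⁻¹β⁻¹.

[(u⁵v), (u²v³)] = (u⁵v)·(u²v³)·(u⁵v)⁻¹·(u²v³)⁻¹.
  (u⁵v) · (u²v³) = v⁴
  (v⁴) · (u²v⁵) = u⁵v³
  (u⁵v³) · (u²v³) = u³

Answer: u³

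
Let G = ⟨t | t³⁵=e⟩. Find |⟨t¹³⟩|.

|⟨t¹³⟩| equals the order of t¹³. Compute successive powers until reaching e:
  (t¹³)¹ = t¹³, (t¹³)² = t²⁶, (t¹³)³ = t⁴, (t¹³)⁴ = t¹⁷, (t¹³)⁵ = t³⁰, (t¹³)⁶ = t⁸, (t¹³)⁷ = t²¹, (t¹³)⁸ = t³⁴, (t¹³)⁹ = t¹², (t¹³)¹⁰ = t²⁵, (t¹³)¹¹ = t³, (t¹³)¹² = t¹⁶, (t¹³)¹³ = t²⁹, (t¹³)¹⁴ = t⁷, (t¹³)¹⁵ = t²⁰, (t¹³)¹⁶ = t³³, (t¹³)¹⁷ = t¹¹, (t¹³)¹⁸ = t²⁴, (t¹³)¹⁹ = t², (t¹³)²⁰ = t¹⁵, (t¹³)²¹ = t²⁸, (t¹³)²² = t⁶, (t¹³)²³ = t¹⁹, (t¹³)²⁴ = t³², (t¹³)²⁵ = t¹⁰, (t¹³)²⁶ = t²³, (t¹³)²⁷ = t, (t¹³)²⁸ = t¹⁴, (t¹³)²⁹ = t²⁷, (t¹³)³⁰ = t⁵, (t¹³)³¹ = t¹⁸, (t¹³)³² = t³¹, (t¹³)³³ = t⁹, (t¹³)³⁴ = t²², (t¹³)³⁵ = e.
The smallest positive k with (t¹³)ᵏ = e is 35, so |⟨t¹³⟩| = 35.

Answer: 35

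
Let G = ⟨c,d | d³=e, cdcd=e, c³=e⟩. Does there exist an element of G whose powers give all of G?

Every cyclic group is abelian. But c·d = cd while d·c = c²d², so c·d ≠ d·c and G is not abelian. Hence G is not cyclic.

Answer: No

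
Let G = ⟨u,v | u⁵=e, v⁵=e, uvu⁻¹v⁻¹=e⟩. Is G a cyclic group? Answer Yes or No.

|G| = 25, but the maximum element order in G is 5 < 25. No single element generates all of G, so G is not cyclic.

Answer: No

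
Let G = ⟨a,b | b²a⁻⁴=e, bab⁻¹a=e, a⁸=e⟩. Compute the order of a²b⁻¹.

Compute successive powers until reaching e:
  (a²b⁻¹)¹ = a²b⁻¹, (a²b⁻¹)² = a⁴, (a²b⁻¹)³ = a²b, (a²b⁻¹)⁴ = e.
The smallest positive k with (a²b⁻¹)ᵏ = e is 4.

Answer: 4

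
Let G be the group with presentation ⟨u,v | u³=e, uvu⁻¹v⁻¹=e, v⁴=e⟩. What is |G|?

Enumerate words in the generators, reducing via the relations: the distinct elements are
  {e, u, v, uv, u², v², v³, uv², uv³, u²v, u²v², u²v³}.
No further products give new elements, so |G| = 12.

Answer: 12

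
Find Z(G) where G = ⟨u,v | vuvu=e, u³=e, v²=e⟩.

An element z ∈ Z(G) iff z commutes with every generator.
For example e is central: e·u = u = u·e; e·v = v = v·e.
Whereas u ∉ Z(G) since u·v = uv ≠ u²v = v·u.
Checking each of the 6 elements this way gives Z(G) = {e}, of order 1.

Answer: {e}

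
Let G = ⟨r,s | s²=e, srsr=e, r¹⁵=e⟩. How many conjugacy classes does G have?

The conjugacy classes (representative and size) are:
  [e] (size 1), [r¹⁴] (size 2), [r²] (size 2), [r³] (size 2), [r⁴] (size 2), [r¹⁰] (size 2), [r⁹] (size 2), [r⁷] (size 2), [r¹³s] (size 15).
Class equation: 1 + 2 + 2 + 2 + 2 + 2 + 2 + 2 + 15 = 30 = |G|. So G has 9 conjugacy classes.

Answer: 9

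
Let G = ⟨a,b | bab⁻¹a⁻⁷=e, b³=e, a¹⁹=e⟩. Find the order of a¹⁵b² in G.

Compute successive powers until reaching e:
  (a¹⁵b²)¹ = a¹⁵b², (a¹⁵b²)² = a⁹b, (a¹⁵b²)³ = e.
The smallest positive k with (a¹⁵b²)ᵏ = e is 3.

Answer: 3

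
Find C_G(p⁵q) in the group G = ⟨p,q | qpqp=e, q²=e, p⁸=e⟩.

⟨p⁵q⟩ ⊆ C_G(p⁵q) since powers of p⁵q commute with p⁵q; so |C_G(p⁵q)| ≥ |⟨p⁵q⟩| = 2.
By orbit–stabilizer, |C_G(p⁵q)| = |G| / |conj. class of p⁵q| = 16 / 4 = 4.
The 4 elements commuting with p⁵q are {e, p⁴, pq, p⁵q}.

Answer: {e, p⁴, pq, p⁵q}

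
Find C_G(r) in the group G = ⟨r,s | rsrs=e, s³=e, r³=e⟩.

⟨r⟩ ⊆ C_G(r) since powers of r commute with r; so |C_G(r)| ≥ |⟨r⟩| = 3.
By orbit–stabilizer, |C_G(r)| = |G| / |conj. class of r| = 12 / 4 = 3.
The 3 elements commuting with r are {e, r, r²}.

Answer: {e, r, r²}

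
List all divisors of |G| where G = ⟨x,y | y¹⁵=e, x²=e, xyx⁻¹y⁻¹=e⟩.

|G| = 30 = 2 · 3 · 5. By Lagrange's theorem the order of any subgroup divides 30; the divisors of 30 are 1, 2, 3, 5, 6, 10, 15, 30.

Answer: 1, 2, 3, 5, 6, 10, 15, 30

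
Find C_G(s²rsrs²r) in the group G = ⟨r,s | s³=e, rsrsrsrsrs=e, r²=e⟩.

⟨s²rsrs²r⟩ ⊆ C_G(s²rsrs²r) since powers of s²rsrs²r commute with s²rsrs²r; so |C_G(s²rsrs²r)| ≥ |⟨s²rsrs²r⟩| = 3.
By orbit–stabilizer, |C_G(s²rsrs²r)| = |G| / |conj. class of s²rsrs²r| = 60 / 20 = 3.
The 3 elements commuting with s²rsrs²r are {e, rsrs²rs, s²rsrs²r}.

Answer: {e, rsrs²rs, s²rsrs²r}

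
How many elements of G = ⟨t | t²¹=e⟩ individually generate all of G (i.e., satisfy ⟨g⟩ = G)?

G is cyclic of order 21. An element generates G iff its order is 21, and a cyclic group of order 21 has exactly φ(21) = 12 such elements.

Answer: 12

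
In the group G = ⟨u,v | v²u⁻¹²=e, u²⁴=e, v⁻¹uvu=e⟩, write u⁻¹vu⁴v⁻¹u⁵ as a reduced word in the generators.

Multiply left to right, reducing at each step:
  (u²³) · v = u¹¹v⁻¹
  (u¹¹v⁻¹) · u⁴ = u⁷v⁻¹
  (u⁷v⁻¹) · v⁻¹ = u¹⁹
  (u¹⁹) · u⁵ = e

Answer: e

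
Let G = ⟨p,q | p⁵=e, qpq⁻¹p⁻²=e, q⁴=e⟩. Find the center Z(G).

An element z ∈ Z(G) iff z commutes with every generator.
For example e is central: e·p = p = p·e; e·q = q = q·e.
Whereas p ∉ Z(G) since p·q = pq ≠ p²q = q·p.
Checking each of the 20 elements this way gives Z(G) = {e}, of order 1.

Answer: {e}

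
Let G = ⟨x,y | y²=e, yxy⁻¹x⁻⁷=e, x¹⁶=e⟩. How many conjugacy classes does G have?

The conjugacy classes (representative and size) are:
  [e] (size 1), [x] (size 2), [x¹⁴] (size 2), [x³] (size 2), [x⁴] (size 2), [x¹⁰] (size 2), [x⁸] (size 1), [x⁹] (size 2), [x¹¹] (size 2), [x¹⁰y] (size 8), [xy] (size 8).
Class equation: 1 + 2 + 2 + 2 + 2 + 2 + 1 + 2 + 2 + 8 + 8 = 32 = |G|. So G has 11 conjugacy classes.

Answer: 11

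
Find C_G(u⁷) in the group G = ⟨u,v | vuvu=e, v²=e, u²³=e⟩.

⟨u⁷⟩ ⊆ C_G(u⁷) since powers of u⁷ commute with u⁷; so |C_G(u⁷)| ≥ |⟨u⁷⟩| = 23.
By orbit–stabilizer, |C_G(u⁷)| = |G| / |conj. class of u⁷| = 46 / 2 = 23.
The 23 elements commuting with u⁷ are {e, u, u², u³, u⁴, u⁵, u⁶, u⁷, u⁸, u⁹, u¹⁰, u¹¹, u¹², u¹³, u¹⁴, u¹⁵, u¹⁶, u¹⁷, u¹⁸, u¹⁹, u²⁰, u²¹, u²²}.

Answer: {e, u, u², u³, u⁴, u⁵, u⁶, u⁷, u⁸, u⁹, u¹⁰, u¹¹, u¹², u¹³, u¹⁴, u¹⁵, u¹⁶, u¹⁷, u¹⁸, u¹⁹, u²⁰, u²¹, u²²}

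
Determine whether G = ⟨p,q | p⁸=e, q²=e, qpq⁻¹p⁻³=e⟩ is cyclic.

Every cyclic group is abelian. But p·q = pq while q·p = p³q, so p·q ≠ q·p and G is not abelian. Hence G is not cyclic.

Answer: No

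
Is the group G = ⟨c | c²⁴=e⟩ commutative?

G has a single generator, so G is cyclic and hence abelian.

Answer: Yes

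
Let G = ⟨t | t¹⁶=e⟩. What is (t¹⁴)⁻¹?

The order of (t¹⁴) is 8 (smallest k with (t¹⁴)ᵏ = e), so (t¹⁴)⁻¹ = (t¹⁴)⁷ = t².
Check: (t¹⁴) · (t²) → (t¹⁴) · t² = e, giving e as required.

Answer: t²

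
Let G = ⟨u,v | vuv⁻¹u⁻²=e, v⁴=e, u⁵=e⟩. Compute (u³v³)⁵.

Compute successive powers of (u³v³), reducing at each step:
  (u³v³)²: (u³v³) · u³ = u²v³;   (u²v³) · v³ = u²v²
  (u³v³)³: (u²v²) · u³ = u⁴v²;   (u⁴v²) · v³ = u⁴v
  (u³v³)⁴: (u⁴v) · u³ = v;   v · v³ = e
  (u³v³)⁵: e · u³ = u³;   (u³) · v³ = u³v³

Answer: u³v³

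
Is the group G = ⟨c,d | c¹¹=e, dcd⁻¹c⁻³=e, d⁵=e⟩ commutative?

c·d = cd but d·c = c³d, so c·d ≠ d·c and G is not abelian.

Answer: No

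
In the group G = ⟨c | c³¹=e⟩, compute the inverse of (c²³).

The order of (c²³) is 31 (smallest k with (c²³)ᵏ = e), so (c²³)⁻¹ = (c²³)³⁰ = c⁸.
Check: (c²³) · (c⁸) → (c²³) · c⁸ = e, giving e as required.

Answer: c⁸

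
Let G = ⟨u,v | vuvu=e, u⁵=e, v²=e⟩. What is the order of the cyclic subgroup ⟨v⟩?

|⟨v⟩| equals the order of v. Compute successive powers until reaching e:
  v¹ = v, v² = e.
The smallest positive k with vᵏ = e is 2, so |⟨v⟩| = 2.

Answer: 2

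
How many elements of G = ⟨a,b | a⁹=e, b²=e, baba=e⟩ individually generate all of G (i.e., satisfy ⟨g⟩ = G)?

⟨g⟩ = G would require ord(g) = |G| = 18, but the maximum element order in G is 9 < 18. So G is not cyclic and no single element generates it: the count is 0.

Answer: 0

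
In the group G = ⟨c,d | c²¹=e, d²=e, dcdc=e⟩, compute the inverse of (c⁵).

The order of (c⁵) is 21 (smallest k with (c⁵)ᵏ = e), so (c⁵)⁻¹ = (c⁵)²⁰ = c¹⁶.
Check: (c⁵) · (c¹⁶) → (c⁵) · c¹⁶ = e, giving e as required.

Answer: c¹⁶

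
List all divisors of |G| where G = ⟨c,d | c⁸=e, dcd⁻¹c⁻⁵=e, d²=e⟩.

|G| = 16 = 2⁴. By Lagrange's theorem the order of any subgroup divides 16; the divisors of 16 are 1, 2, 4, 8, 16.

Answer: 1, 2, 4, 8, 16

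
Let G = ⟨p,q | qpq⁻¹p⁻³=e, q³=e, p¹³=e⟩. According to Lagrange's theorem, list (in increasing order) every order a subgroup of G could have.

|G| = 39 = 3 · 13. By Lagrange's theorem the order of any subgroup divides 39; the divisors of 39 are 1, 3, 13, 39.

Answer: 1, 3, 13, 39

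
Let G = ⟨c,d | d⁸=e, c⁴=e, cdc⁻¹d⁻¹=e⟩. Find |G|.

Enumerate words in the generators, reducing via the relations: the distinct elements are
  {c, d, e, cd, c², c³, d², d³, d⁴, d⁵, d⁶, d⁷, cd², cd³, cd⁴, cd⁵, cd⁶, cd⁷, c²d, c³d, c²d², c²d³, c²d⁴, c²d⁵, c²d⁶, c²d⁷, c³d², c³d³, c³d⁴, c³d⁵, c³d⁶, c³d⁷}.
No further products give new elements, so |G| = 32.

Answer: 32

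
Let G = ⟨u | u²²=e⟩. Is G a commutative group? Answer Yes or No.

G has a single generator, so G is cyclic and hence abelian.

Answer: Yes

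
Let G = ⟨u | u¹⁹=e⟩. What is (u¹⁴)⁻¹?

The order of (u¹⁴) is 19 (smallest k with (u¹⁴)ᵏ = e), so (u¹⁴)⁻¹ = (u¹⁴)¹⁸ = u⁵.
Check: (u¹⁴) · (u⁵) → (u¹⁴) · u⁵ = e, giving e as required.

Answer: u⁵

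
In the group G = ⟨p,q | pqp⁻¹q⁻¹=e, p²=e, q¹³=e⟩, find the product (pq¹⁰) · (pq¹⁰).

Compute (pq¹⁰) · (pq¹⁰) by multiplying left to right and reducing via the relations at each step:
  (pq¹⁰) · p = q¹⁰
  (q¹⁰) · q¹⁰ = q⁷

Answer: q⁷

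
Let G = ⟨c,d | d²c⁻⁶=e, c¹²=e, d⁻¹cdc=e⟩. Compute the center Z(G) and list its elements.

An element z ∈ Z(G) iff z commutes with every generator.
For example c⁶ is central: (c⁶)·c = c⁷ = c·(c⁶); (c⁶)·d = d⁻¹ = d·(c⁶).
Whereas c ∉ Z(G) since c·d = cd ≠ c⁵d⁻¹ = d·c.
Checking each of the 24 elements this way gives Z(G) = {e, c⁶}, of order 2.

Answer: {e, c⁶}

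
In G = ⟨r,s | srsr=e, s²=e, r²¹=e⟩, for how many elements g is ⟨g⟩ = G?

⟨g⟩ = G would require ord(g) = |G| = 42, but the maximum element order in G is 21 < 42. So G is not cyclic and no single element generates it: the count is 0.

Answer: 0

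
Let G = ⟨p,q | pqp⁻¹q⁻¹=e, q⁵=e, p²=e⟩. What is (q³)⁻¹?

The order of (q³) is 5 (smallest k with (q³)ᵏ = e), so (q³)⁻¹ = (q³)⁴ = q².
Check: (q³) · (q²) → (q³) · q² = e, giving e as required.

Answer: q²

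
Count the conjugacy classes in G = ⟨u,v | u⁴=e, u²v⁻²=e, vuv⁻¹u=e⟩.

The conjugacy classes (representative and size) are:
  [e] (size 1), [u³] (size 2), [u²] (size 1), [v⁻¹] (size 2), [uv] (size 2).
Class equation: 1 + 2 + 1 + 2 + 2 = 8 = |G|. So G has 5 conjugacy classes.

Answer: 5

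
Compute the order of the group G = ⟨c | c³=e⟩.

G is generated by a single element, so G is cyclic. The relator gives c³ = e and no smaller power is forced to be e, so the 3 powers {c, e, c²} are distinct. Hence |G| = 3.

Answer: 3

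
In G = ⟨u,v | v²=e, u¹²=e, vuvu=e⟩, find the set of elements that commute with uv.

⟨uv⟩ ⊆ C_G(uv) since powers of uv commute with uv; so |C_G(uv)| ≥ |⟨uv⟩| = 2.
By orbit–stabilizer, |C_G(uv)| = |G| / |conj. class of uv| = 24 / 6 = 4.
The 4 elements commuting with uv are {e, u⁶, uv, u⁷v}.

Answer: {e, u⁶, uv, u⁷v}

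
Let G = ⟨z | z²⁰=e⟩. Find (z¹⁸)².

Compute successive powers of (z¹⁸), reducing at each step:
  (z¹⁸)²: (z¹⁸) · z¹⁸ = z¹⁶

Answer: z¹⁶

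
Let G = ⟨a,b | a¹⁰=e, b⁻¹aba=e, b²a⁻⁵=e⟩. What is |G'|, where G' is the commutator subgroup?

G' = [G, G] is generated by all commutators. The generator-pair commutators are: [a, b] = a².
The subgroup they normally generate is {e, a², a⁴, a⁶, a⁸}, of order 5.
Check: |G/G'| = 20/5 = 4 is the order of the abelianisation.

Answer: 5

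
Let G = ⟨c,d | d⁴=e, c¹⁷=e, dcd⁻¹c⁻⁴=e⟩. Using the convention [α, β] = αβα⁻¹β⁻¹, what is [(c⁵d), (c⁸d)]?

[(c⁵d), (c⁸d)] = (c⁵d)·(c⁸d)·(c⁵d)⁻¹·(c⁸d)⁻¹.
  (c⁵d) · (c⁸d) = c³d²
  (c³d²) · (c³d³) = d
  d · (c¹⁵d³) = c⁹

Answer: c⁹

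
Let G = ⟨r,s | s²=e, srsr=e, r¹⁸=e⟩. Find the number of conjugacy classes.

The conjugacy classes (representative and size) are:
  [e] (size 1), [r] (size 2), [r²] (size 2), [r³] (size 2), [r¹⁴] (size 2), [r⁵] (size 2), [r¹²] (size 2), [r⁷] (size 2), [r¹⁰] (size 2), [r⁹] (size 1), [r¹⁰s] (size 9), [rs] (size 9).
Class equation: 1 + 2 + 2 + 2 + 2 + 2 + 2 + 2 + 2 + 1 + 9 + 9 = 36 = |G|. So G has 12 conjugacy classes.

Answer: 12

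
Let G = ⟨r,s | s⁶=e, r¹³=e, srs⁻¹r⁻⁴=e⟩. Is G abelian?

r·s = rs but s·r = r⁴s, so r·s ≠ s·r and G is not abelian.

Answer: No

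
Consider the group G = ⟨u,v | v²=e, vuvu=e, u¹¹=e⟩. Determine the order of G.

Enumerate words in the generators, reducing via the relations: the distinct elements are
  {e, u, v, uv, u², u³, u⁴, u⁵, u⁶, u⁷, u⁸, u⁹, u²v, u³v, u¹⁰, u⁴v, u⁵v, u⁶v, u⁷v, u⁸v, u⁹v, u¹⁰v}.
No further products give new elements, so |G| = 22.

Answer: 22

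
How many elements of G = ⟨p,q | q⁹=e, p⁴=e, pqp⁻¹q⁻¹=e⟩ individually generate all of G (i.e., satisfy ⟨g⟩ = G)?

G is cyclic of order 36. An element generates G iff its order is 36, and a cyclic group of order 36 has exactly φ(36) = 12 such elements.

Answer: 12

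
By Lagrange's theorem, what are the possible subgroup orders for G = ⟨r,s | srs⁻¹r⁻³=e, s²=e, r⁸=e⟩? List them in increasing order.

|G| = 16 = 2⁴. By Lagrange's theorem the order of any subgroup divides 16; the divisors of 16 are 1, 2, 4, 8, 16.

Answer: 1, 2, 4, 8, 16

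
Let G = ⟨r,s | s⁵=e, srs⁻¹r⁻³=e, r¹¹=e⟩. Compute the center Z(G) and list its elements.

An element z ∈ Z(G) iff z commutes with every generator.
For example e is central: e·r = r = r·e; e·s = s = s·e.
Whereas r ∉ Z(G) since r·s = rs ≠ r³s = s·r.
Checking each of the 55 elements this way gives Z(G) = {e}, of order 1.

Answer: {e}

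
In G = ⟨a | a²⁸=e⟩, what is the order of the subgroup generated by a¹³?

|⟨a¹³⟩| equals the order of a¹³. Compute successive powers until reaching e:
  (a¹³)¹ = a¹³, (a¹³)² = a²⁶, (a¹³)³ = a¹¹, (a¹³)⁴ = a²⁴, (a¹³)⁵ = a⁹, (a¹³)⁶ = a²², (a¹³)⁷ = a⁷, (a¹³)⁸ = a²⁰, (a¹³)⁹ = a⁵, (a¹³)¹⁰ = a¹⁸, (a¹³)¹¹ = a³, (a¹³)¹² = a¹⁶, (a¹³)¹³ = a, (a¹³)¹⁴ = a¹⁴, (a¹³)¹⁵ = a²⁷, (a¹³)¹⁶ = a¹², (a¹³)¹⁷ = a²⁵, (a¹³)¹⁸ = a¹⁰, (a¹³)¹⁹ = a²³, (a¹³)²⁰ = a⁸, (a¹³)²¹ = a²¹, (a¹³)²² = a⁶, (a¹³)²³ = a¹⁹, (a¹³)²⁴ = a⁴, (a¹³)²⁵ = a¹⁷, (a¹³)²⁶ = a², (a¹³)²⁷ = a¹⁵, (a¹³)²⁸ = e.
The smallest positive k with (a¹³)ᵏ = e is 28, so |⟨a¹³⟩| = 28.

Answer: 28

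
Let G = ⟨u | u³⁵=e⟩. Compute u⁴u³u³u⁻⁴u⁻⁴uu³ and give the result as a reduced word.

Multiply left to right, reducing at each step:
  (u⁴) · u³ = u⁷
  (u⁷) · u³ = u¹⁰
  (u¹⁰) · u⁻⁴ = u⁶
  (u⁶) · u⁻⁴ = u²
  (u²) · u = u³
  (u³) · u³ = u⁶

Answer: u⁶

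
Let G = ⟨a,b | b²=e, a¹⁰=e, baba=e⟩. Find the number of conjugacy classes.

The conjugacy classes (representative and size) are:
  [e] (size 1), [a] (size 2), [a²] (size 2), [a³] (size 2), [a⁴] (size 2), [a⁵] (size 1), [a²b] (size 5), [a³b] (size 5).
Class equation: 1 + 2 + 2 + 2 + 2 + 1 + 5 + 5 = 20 = |G|. So G has 8 conjugacy classes.

Answer: 8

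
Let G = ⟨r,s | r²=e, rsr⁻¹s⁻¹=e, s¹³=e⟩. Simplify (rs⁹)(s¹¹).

Compute (rs⁹) · (s¹¹) by multiplying left to right and reducing via the relations at each step:
  (rs⁹) · s¹¹ = rs⁷

Answer: rs⁷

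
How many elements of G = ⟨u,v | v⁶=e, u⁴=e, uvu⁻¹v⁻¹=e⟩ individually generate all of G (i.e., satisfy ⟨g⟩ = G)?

⟨g⟩ = G would require ord(g) = |G| = 24, but the maximum element order in G is 12 < 24. So G is not cyclic and no single element generates it: the count is 0.

Answer: 0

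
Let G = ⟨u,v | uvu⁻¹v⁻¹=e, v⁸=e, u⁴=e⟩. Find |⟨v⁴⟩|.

|⟨v⁴⟩| equals the order of v⁴. Compute successive powers until reaching e:
  (v⁴)¹ = v⁴, (v⁴)² = e.
The smallest positive k with (v⁴)ᵏ = e is 2, so |⟨v⁴⟩| = 2.

Answer: 2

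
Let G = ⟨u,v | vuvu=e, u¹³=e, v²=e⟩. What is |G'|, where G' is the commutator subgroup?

G' = [G, G] is generated by all commutators. The generator-pair commutators are: [u, v] = u².
The subgroup they normally generate is {e, u, u², u³, u⁴, u⁵, u⁶, u⁷, u⁸, u⁹, u¹⁰, u¹¹, u¹²}, of order 13.
Check: |G/G'| = 26/13 = 2 is the order of the abelianisation.

Answer: 13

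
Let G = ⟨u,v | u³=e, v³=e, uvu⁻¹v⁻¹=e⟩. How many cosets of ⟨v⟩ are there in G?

First find ord(v) by computing successive powers:
  v¹ = v, v² = v², v³ = e.
So |⟨v⟩| = ord(v) = 3. With |G| = 9, by Lagrange [G : ⟨v⟩] = 9/3 = 3.

Answer: 3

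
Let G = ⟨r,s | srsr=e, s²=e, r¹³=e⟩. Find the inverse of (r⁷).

The order of (r⁷) is 13 (smallest k with (r⁷)ᵏ = e), so (r⁷)⁻¹ = (r⁷)¹² = r⁶.
Check: (r⁷) · (r⁶) → (r⁷) · r⁶ = e, giving e as required.

Answer: r⁶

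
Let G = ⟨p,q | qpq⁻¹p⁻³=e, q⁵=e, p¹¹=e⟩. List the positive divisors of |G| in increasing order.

|G| = 55 = 5 · 11. By Lagrange's theorem the order of any subgroup divides 55; the divisors of 55 are 1, 5, 11, 55.

Answer: 1, 5, 11, 55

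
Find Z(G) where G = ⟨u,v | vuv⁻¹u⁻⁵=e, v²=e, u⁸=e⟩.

An element z ∈ Z(G) iff z commutes with every generator.
For example u² is central: (u²)·u = u³ = u·(u²); (u²)·v = u²v = v·(u²).
Whereas u ∉ Z(G) since u·v = uv ≠ u⁵v = v·u.
Checking each of the 16 elements this way gives Z(G) = {e, u², u⁴, u⁶}, of order 4.

Answer: {e, u², u⁴, u⁶}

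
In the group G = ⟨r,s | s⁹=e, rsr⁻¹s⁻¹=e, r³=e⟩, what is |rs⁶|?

Compute successive powers until reaching e:
  (rs⁶)¹ = rs⁶, (rs⁶)² = r²s³, (rs⁶)³ = e.
The smallest positive k with (rs⁶)ᵏ = e is 3.

Answer: 3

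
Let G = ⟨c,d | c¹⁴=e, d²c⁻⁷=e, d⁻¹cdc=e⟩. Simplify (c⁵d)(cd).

Compute (c⁵d) · (cd) by multiplying left to right and reducing via the relations at each step:
  (c⁵d) · c = c⁴d
  (c⁴d) · d = c¹¹

Answer: c¹¹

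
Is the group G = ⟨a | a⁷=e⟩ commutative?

G has a single generator, so G is cyclic and hence abelian.

Answer: Yes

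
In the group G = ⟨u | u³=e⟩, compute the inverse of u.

The order of u is 3 (smallest k with uᵏ = e), so u⁻¹ = u² = u².
Check: u · (u²) → u · u² = e, giving e as required.

Answer: u²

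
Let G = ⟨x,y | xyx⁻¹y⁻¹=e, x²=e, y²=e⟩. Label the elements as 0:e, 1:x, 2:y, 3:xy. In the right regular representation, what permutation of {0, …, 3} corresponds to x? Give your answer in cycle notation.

(0 1)(2 3)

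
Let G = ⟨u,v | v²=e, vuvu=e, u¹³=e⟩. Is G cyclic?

Every cyclic group is abelian. But u·v = uv while v·u = u¹²v, so u·v ≠ v·u and G is not abelian. Hence G is not cyclic.

Answer: No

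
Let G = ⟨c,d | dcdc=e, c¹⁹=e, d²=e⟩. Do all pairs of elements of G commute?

c·d = cd but d·c = c¹⁸d, so c·d ≠ d·c and G is not abelian.

Answer: No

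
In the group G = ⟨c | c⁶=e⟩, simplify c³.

Compute successive powers of c, reducing at each step:
  c²: c · c = c²
  c³: (c²) · c = c³

Answer: c³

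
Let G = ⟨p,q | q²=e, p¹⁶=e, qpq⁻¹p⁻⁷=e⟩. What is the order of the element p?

Compute successive powers until reaching e:
  p¹ = p, p² = p², p³ = p³, p⁴ = p⁴, p⁵ = p⁵, p⁶ = p⁶, p⁷ = p⁷, p⁸ = p⁸, p⁹ = p⁹, p¹⁰ = p¹⁰, p¹¹ = p¹¹, p¹² = p¹², p¹³ = p¹³, p¹⁴ = p¹⁴, p¹⁵ = p¹⁵, p¹⁶ = e.
The smallest positive k with pᵏ = e is 16.

Answer: 16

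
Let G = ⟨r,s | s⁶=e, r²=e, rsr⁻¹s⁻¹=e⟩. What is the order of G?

Enumerate words in the generators, reducing via the relations: the distinct elements are
  {e, r, s, rs, s², s³, s⁴, s⁵, rs², rs³, rs⁴, rs⁵}.
No further products give new elements, so |G| = 12.

Answer: 12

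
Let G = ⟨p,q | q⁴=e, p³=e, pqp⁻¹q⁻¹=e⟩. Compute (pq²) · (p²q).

Compute (pq²) · (p²q) by multiplying left to right and reducing via the relations at each step:
  (pq²) · p² = q²
  (q²) · q = q³

Answer: q³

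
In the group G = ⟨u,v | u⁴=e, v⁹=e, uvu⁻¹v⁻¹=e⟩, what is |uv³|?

Compute successive powers until reaching e:
  (uv³)¹ = uv³, (uv³)² = u²v⁶, (uv³)³ = u³, (uv³)⁴ = v³, (uv³)⁵ = uv⁶, (uv³)⁶ = u², (uv³)⁷ = u³v³, (uv³)⁸ = v⁶, (uv³)⁹ = u, (uv³)¹⁰ = u²v³, (uv³)¹¹ = u³v⁶, (uv³)¹² = e.
The smallest positive k with (uv³)ᵏ = e is 12.

Answer: 12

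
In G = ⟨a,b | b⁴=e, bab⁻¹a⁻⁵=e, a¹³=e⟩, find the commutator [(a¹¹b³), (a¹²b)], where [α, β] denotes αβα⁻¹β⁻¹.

[(a¹¹b³), (a¹²b)] = (a¹¹b³)·(a¹²b)·(a¹¹b³)⁻¹·(a¹²b)⁻¹.
  (a¹¹b³) · (a¹²b) = a³
  (a³) · (a¹⁰b) = b
  b · (a⁸b³) = a

Answer: a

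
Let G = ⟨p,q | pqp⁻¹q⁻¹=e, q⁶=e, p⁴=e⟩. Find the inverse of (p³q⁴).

The order of (p³q⁴) is 12 (smallest k with (p³q⁴)ᵏ = e), so (p³q⁴)⁻¹ = (p³q⁴)¹¹ = pq².
Check: (p³q⁴) · (pq²) → (p³q⁴) · p = q⁴;   (q⁴) · q² = e, giving e as required.

Answer: pq²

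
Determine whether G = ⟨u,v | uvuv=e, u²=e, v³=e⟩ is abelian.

u·v = uv but v·u = uv², so u·v ≠ v·u and G is not abelian.

Answer: No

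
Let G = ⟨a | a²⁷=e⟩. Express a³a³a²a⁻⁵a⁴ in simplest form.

Multiply left to right, reducing at each step:
  (a³) · a³ = a⁶
  (a⁶) · a² = a⁸
  (a⁸) · a⁻⁵ = a³
  (a³) · a⁴ = a⁷

Answer: a⁷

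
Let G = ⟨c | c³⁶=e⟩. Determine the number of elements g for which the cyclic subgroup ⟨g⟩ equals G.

G is cyclic of order 36. An element generates G iff its order is 36, and a cyclic group of order 36 has exactly φ(36) = 12 such elements.

Answer: 12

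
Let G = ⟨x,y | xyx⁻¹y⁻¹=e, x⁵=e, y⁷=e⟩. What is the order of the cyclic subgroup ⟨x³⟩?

|⟨x³⟩| equals the order of x³. Compute successive powers until reaching e:
  (x³)¹ = x³, (x³)² = x, (x³)³ = x⁴, (x³)⁴ = x², (x³)⁵ = e.
The smallest positive k with (x³)ᵏ = e is 5, so |⟨x³⟩| = 5.

Answer: 5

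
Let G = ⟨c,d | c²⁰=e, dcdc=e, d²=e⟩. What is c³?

Compute successive powers of c, reducing at each step:
  c²: c · c = c²
  c³: (c²) · c = c³

Answer: c³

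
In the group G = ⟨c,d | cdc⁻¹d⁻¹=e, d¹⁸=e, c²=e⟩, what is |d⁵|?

Compute successive powers until reaching e:
  (d⁵)¹ = d⁵, (d⁵)² = d¹⁰, (d⁵)³ = d¹⁵, (d⁵)⁴ = d², (d⁵)⁵ = d⁷, (d⁵)⁶ = d¹², (d⁵)⁷ = d¹⁷, (d⁵)⁸ = d⁴, (d⁵)⁹ = d⁹, (d⁵)¹⁰ = d¹⁴, (d⁵)¹¹ = d, (d⁵)¹² = d⁶, (d⁵)¹³ = d¹¹, (d⁵)¹⁴ = d¹⁶, (d⁵)¹⁵ = d³, (d⁵)¹⁶ = d⁸, (d⁵)¹⁷ = d¹³, (d⁵)¹⁸ = e.
The smallest positive k with (d⁵)ᵏ = e is 18.

Answer: 18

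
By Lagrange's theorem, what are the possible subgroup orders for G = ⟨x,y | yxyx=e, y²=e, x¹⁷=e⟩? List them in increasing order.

|G| = 34 = 2 · 17. By Lagrange's theorem the order of any subgroup divides 34; the divisors of 34 are 1, 2, 17, 34.

Answer: 1, 2, 17, 34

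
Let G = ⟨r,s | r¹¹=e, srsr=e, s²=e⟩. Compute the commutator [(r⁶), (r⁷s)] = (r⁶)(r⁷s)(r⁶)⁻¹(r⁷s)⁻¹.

[(r⁶), (r⁷s)] = (r⁶)·(r⁷s)·(r⁶)⁻¹·(r⁷s)⁻¹.
  (r⁶) · (r⁷s) = r²s
  (r²s) · (r⁵) = r⁸s
  (r⁸s) · (r⁷s) = r

Answer: r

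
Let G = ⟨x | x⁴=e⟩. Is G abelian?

G has a single generator, so G is cyclic and hence abelian.

Answer: Yes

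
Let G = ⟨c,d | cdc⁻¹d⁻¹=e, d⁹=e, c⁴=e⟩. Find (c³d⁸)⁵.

Compute successive powers of (c³d⁸), reducing at each step:
  (c³d⁸)²: (c³d⁸) · c³ = c²d⁸;   (c²d⁸) · d⁸ = c²d⁷
  (c³d⁸)³: (c²d⁷) · c³ = cd⁷;   (cd⁷) · d⁸ = cd⁶
  (c³d⁸)⁴: (cd⁶) · c³ = d⁶;   (d⁶) · d⁸ = d⁵
  (c³d⁸)⁵: (d⁵) · c³ = c³d⁵;   (c³d⁵) · d⁸ = c³d⁴

Answer: c³d⁴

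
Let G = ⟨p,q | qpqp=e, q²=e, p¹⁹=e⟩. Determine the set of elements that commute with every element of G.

An element z ∈ Z(G) iff z commutes with every generator.
For example e is central: e·p = p = p·e; e·q = q = q·e.
Whereas p ∉ Z(G) since p·q = pq ≠ p¹⁸q = q·p.
Checking each of the 38 elements this way gives Z(G) = {e}, of order 1.

Answer: {e}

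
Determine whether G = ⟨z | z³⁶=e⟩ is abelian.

G has a single generator, so G is cyclic and hence abelian.

Answer: Yes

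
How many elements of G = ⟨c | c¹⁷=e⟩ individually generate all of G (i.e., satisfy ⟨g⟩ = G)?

G is cyclic of order 17. An element generates G iff its order is 17, and a cyclic group of order 17 has exactly φ(17) = 16 such elements.

Answer: 16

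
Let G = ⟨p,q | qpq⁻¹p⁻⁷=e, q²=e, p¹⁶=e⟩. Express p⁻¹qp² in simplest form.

Multiply left to right, reducing at each step:
  (p¹⁵) · q = p¹⁵q
  (p¹⁵q) · p² = p¹³q

Answer: p¹³q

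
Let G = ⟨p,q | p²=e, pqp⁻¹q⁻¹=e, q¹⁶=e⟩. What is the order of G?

Enumerate words in the generators, reducing via the relations: the distinct elements are
  {e, p, q, pq, q², q³, q⁴, q⁵, q⁶, q⁷, q⁸, q⁹, pq², pq³, pq⁴, pq⁵, pq⁶, pq⁷, pq⁸, pq⁹, q¹², q¹³, q¹¹, q¹⁰, q¹⁴, q¹⁵, pq¹², pq¹³, pq¹¹, pq¹⁰, pq¹⁴, pq¹⁵}.
No further products give new elements, so |G| = 32.

Answer: 32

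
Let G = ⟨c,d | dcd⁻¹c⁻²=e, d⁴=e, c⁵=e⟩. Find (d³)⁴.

Compute successive powers of (d³), reducing at each step:
  (d³)²: (d³) · d³ = d²
  (d³)³: (d²) · d³ = d
  (d³)⁴: d · d³ = e

Answer: e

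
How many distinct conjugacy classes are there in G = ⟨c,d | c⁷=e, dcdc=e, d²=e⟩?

The conjugacy classes (representative and size) are:
  [e] (size 1), [c⁶] (size 2), [c⁵] (size 2), [c⁴] (size 2), [cd] (size 7).
Class equation: 1 + 2 + 2 + 2 + 7 = 14 = |G|. So G has 5 conjugacy classes.

Answer: 5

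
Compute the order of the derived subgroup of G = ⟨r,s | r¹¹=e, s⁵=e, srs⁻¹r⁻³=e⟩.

G' = [G, G] is generated by all commutators. The generator-pair commutators are: [r, s] = r⁹.
The subgroup they normally generate is {e, r, r², r³, r⁴, r⁵, r⁶, r⁷, r⁸, r⁹, r¹⁰}, of order 11.
Check: |G/G'| = 55/11 = 5 is the order of the abelianisation.

Answer: 11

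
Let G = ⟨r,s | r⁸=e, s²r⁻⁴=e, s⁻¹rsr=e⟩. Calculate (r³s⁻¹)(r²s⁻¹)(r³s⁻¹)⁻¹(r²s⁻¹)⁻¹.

[(r³s⁻¹), (r²s⁻¹)] = (r³s⁻¹)·(r²s⁻¹)·(r³s⁻¹)⁻¹·(r²s⁻¹)⁻¹.
  (r³s⁻¹) · (r²s⁻¹) = r⁵
  (r⁵) · (r³s) = s
  s · (r²s) = r²

Answer: r²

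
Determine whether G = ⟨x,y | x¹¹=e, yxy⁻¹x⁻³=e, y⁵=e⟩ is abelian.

x·y = xy but y·x = x³y, so x·y ≠ y·x and G is not abelian.

Answer: No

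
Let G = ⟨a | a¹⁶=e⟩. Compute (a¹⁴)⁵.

Compute successive powers of (a¹⁴), reducing at each step:
  (a¹⁴)²: (a¹⁴) · a¹⁴ = a¹²
  (a¹⁴)³: (a¹²) · a¹⁴ = a¹⁰
  (a¹⁴)⁴: (a¹⁰) · a¹⁴ = a⁸
  (a¹⁴)⁵: (a⁸) · a¹⁴ = a⁶

Answer: a⁶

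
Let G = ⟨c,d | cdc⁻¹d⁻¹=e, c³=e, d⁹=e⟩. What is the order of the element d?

Compute successive powers until reaching e:
  d¹ = d, d² = d², d³ = d³, d⁴ = d⁴, d⁵ = d⁵, d⁶ = d⁶, d⁷ = d⁷, d⁸ = d⁸, d⁹ = e.
The smallest positive k with dᵏ = e is 9.

Answer: 9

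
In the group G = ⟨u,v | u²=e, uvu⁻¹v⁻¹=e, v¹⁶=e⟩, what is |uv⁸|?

Compute successive powers until reaching e:
  (uv⁸)¹ = uv⁸, (uv⁸)² = e.
The smallest positive k with (uv⁸)ᵏ = e is 2.

Answer: 2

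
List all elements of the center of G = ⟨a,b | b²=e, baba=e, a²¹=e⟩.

An element z ∈ Z(G) iff z commutes with every generator.
For example e is central: e·a = a = a·e; e·b = b = b·e.
Whereas a ∉ Z(G) since a·b = ab ≠ a²⁰b = b·a.
Checking each of the 42 elements this way gives Z(G) = {e}, of order 1.

Answer: {e}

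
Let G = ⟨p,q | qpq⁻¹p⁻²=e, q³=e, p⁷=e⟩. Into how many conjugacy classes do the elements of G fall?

The conjugacy classes (representative and size) are:
  [e] (size 1), [p²] (size 3), [p⁵] (size 3), [q] (size 7), [q²] (size 7).
Class equation: 1 + 3 + 3 + 7 + 7 = 21 = |G|. So G has 5 conjugacy classes.

Answer: 5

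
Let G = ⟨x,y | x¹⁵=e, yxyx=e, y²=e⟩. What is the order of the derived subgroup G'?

G' = [G, G] is generated by all commutators. The generator-pair commutators are: [x, y] = x².
The subgroup they normally generate is {e, x, x², x³, x⁴, x⁵, x⁶, x⁷, x⁸, x⁹, x¹⁰, x¹¹, x¹², x¹³, x¹⁴}, of order 15.
Check: |G/G'| = 30/15 = 2 is the order of the abelianisation.

Answer: 15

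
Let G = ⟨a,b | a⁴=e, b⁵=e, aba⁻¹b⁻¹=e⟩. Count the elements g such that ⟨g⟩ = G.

G is cyclic of order 20. An element generates G iff its order is 20, and a cyclic group of order 20 has exactly φ(20) = 8 such elements.

Answer: 8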